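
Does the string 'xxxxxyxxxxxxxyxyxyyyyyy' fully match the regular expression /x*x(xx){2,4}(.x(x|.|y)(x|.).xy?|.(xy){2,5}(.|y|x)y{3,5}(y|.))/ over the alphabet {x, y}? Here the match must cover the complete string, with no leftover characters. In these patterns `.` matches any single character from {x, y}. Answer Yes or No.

No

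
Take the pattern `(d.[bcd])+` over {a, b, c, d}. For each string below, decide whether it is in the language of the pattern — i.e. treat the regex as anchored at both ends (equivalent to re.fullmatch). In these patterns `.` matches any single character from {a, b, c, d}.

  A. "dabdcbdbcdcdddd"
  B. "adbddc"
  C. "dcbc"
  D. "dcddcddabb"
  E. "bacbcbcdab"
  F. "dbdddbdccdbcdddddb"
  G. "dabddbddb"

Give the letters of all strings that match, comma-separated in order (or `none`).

A → match
B → no match — must start with "d"
C → no match
D → no match
E → no match — must start with "d"
F → match
G → match

A, F, G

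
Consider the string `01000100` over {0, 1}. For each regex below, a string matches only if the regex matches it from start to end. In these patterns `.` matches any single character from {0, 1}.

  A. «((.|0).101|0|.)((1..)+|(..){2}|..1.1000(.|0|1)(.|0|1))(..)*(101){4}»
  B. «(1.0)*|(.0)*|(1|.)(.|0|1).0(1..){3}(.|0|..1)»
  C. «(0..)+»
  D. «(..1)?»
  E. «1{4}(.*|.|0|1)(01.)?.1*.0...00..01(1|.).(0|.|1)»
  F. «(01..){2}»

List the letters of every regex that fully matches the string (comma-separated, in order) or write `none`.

F

A → no match — must end with `101`
B → no match
C → no match
D → no match
E → no match — must start with `1`
F → match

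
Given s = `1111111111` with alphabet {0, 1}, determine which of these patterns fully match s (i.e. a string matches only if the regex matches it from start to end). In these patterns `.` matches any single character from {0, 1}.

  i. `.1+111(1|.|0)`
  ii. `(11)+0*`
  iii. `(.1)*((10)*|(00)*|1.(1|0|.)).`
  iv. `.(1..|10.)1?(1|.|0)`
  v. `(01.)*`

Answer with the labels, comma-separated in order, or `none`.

i → match
ii → match
iii → match
iv → no match
v → no match

i, ii, iii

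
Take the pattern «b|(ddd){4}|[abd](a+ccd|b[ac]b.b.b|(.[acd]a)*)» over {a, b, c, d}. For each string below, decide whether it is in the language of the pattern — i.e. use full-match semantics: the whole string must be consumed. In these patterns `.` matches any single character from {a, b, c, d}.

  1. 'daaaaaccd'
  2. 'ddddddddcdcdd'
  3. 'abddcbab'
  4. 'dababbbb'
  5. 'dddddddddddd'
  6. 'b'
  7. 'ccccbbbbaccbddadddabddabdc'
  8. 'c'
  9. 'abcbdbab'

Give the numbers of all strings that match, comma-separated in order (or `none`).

1, 5, 6, 9

1 → match
2 → no match
3 → no match
4 → no match
5 → match
6 → match
7 → no match
8 → no match
9 → match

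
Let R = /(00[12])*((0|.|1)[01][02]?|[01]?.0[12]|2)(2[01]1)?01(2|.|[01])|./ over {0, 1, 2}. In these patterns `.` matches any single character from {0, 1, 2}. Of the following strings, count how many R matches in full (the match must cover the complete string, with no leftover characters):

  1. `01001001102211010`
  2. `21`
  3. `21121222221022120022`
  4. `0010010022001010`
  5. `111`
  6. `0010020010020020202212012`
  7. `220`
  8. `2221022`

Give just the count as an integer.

1 → no match
2 → no match
3 → no match
4 → no match
5 → no match
6 → no match
7 → no match
8 → no match
Total matched: 0

0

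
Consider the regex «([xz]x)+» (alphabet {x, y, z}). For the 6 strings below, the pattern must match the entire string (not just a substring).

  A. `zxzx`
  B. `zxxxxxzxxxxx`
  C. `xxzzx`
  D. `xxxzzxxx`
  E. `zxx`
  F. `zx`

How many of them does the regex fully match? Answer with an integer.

A → match
B → match
C → no match
D → no match
E → no match
F → match
Total matched: 3

3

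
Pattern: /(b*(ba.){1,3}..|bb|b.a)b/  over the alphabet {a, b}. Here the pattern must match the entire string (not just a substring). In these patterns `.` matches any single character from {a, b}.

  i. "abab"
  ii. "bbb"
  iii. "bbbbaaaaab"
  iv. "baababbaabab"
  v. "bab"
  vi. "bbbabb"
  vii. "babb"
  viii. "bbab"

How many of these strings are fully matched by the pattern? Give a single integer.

i → no match
ii → match
iii → no match
iv → match
v → no match
vi → no match
vii → no match
viii → match
Total matched: 3

3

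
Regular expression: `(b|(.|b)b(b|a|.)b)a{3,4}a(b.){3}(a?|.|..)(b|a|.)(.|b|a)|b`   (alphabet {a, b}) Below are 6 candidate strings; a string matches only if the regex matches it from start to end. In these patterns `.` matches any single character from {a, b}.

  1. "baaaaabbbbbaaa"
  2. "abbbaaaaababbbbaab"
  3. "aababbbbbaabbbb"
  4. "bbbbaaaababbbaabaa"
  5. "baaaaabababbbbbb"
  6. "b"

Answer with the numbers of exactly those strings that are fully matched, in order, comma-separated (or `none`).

1 → match
2 → match
3 → no match
4 → match
5 → match
6. "b" → match

1, 2, 4, 5, 6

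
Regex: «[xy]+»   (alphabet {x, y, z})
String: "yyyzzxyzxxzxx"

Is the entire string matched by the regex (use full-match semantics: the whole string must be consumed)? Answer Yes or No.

No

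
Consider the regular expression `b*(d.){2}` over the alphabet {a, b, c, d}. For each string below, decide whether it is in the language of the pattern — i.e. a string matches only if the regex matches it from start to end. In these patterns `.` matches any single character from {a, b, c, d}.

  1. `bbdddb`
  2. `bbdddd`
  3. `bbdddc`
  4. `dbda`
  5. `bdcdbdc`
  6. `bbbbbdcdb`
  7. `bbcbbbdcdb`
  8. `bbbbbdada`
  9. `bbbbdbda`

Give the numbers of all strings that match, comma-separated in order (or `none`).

1 → match
2 → match
3 → match
4 → match
5 → no match
6 → match
7 → no match
8 → match
9 → match

1, 2, 3, 4, 6, 8, 9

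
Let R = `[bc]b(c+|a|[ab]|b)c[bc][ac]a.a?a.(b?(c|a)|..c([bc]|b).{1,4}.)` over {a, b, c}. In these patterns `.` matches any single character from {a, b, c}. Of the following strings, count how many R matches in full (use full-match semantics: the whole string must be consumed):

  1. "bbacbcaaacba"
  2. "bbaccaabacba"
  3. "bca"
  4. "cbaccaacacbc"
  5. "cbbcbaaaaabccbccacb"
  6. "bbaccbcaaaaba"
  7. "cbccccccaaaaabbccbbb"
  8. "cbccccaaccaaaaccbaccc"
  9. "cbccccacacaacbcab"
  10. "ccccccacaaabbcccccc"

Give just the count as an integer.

6

1 → match
2 → match
3 → no match
4 → match
5 → match
6 → no match
7 → match
8 → no match
9 → match
10 → no match
Total matched: 6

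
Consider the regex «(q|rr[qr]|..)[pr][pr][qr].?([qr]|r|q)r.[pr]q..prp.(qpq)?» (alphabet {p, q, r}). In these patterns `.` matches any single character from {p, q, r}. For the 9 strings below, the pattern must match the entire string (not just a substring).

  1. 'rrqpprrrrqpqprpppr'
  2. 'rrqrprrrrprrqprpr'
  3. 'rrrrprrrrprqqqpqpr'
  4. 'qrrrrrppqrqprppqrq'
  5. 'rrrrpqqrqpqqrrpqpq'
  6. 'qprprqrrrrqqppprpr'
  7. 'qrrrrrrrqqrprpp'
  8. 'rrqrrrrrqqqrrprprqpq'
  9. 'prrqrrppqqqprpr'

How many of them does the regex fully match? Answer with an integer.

1 → no match
2 → no match
3 → no match
4 → no match
5 → no match
6 → no match
7 → match
8 → no match
9 → no match
Total matched: 1

1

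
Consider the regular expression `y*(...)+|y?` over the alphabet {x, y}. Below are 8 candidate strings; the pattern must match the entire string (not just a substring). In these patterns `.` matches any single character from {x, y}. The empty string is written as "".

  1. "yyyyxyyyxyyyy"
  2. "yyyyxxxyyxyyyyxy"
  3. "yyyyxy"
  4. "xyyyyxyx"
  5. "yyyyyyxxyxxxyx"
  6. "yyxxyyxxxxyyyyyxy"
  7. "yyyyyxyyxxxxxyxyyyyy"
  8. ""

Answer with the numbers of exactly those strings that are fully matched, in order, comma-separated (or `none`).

1, 2, 3, 5, 6, 7, 8

1 → match
2 → match
3 → match
4 → no match
5 → match
6 → match
7 → match
8 → match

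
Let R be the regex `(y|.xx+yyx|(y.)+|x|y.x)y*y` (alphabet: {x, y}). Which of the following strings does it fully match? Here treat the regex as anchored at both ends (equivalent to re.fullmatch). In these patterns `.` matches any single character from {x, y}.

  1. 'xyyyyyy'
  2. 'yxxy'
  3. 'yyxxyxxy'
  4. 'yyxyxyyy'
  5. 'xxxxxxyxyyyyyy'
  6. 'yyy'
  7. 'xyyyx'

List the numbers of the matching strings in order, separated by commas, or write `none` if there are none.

1. 'xyyyyyy' → match
2. 'yxxy' → match
3. 'yyxxyxxy' → no match
4. 'yyxyxyyy' → no match
5 → no match
6. 'yyy' → match
7. 'xyyyx' → no match — must end with 'y'

1, 2, 6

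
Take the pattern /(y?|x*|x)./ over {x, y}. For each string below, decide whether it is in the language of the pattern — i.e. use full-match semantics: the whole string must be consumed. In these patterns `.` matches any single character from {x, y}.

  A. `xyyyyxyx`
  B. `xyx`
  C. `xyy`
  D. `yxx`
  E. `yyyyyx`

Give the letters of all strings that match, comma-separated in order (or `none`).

A → no match
B → no match
C → no match
D → no match
E → no match

none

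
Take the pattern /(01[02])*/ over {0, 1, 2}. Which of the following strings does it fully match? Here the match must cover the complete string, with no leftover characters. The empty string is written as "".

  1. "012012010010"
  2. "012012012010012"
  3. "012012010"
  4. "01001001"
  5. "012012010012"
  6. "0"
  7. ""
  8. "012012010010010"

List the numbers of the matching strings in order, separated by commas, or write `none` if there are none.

1, 2, 3, 5, 7, 8

1 → match
2 → match
3 → match
4 → no match
5 → match
6 → no match
7 → match
8 → match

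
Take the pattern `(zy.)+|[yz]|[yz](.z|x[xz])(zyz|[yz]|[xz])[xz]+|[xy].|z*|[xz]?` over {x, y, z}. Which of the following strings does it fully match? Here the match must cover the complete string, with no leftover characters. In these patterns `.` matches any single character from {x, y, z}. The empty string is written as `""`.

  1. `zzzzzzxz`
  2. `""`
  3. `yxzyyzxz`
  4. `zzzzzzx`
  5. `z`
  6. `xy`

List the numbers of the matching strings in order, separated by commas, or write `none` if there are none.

1, 2, 4, 5, 6

1 → match
2 → match
3 → no match
4 → match
5 → match
6 → match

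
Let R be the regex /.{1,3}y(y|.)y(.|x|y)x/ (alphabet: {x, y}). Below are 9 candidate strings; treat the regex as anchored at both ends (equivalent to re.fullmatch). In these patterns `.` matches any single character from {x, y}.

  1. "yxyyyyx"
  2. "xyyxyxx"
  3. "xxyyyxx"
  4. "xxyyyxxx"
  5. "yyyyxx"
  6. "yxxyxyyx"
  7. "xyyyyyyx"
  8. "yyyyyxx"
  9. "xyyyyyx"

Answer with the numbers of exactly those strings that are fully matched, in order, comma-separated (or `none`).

1, 2, 3, 5, 6, 7, 8, 9

1 → match
2 → match
3 → match
4 → no match
5 → match
6 → match
7 → match
8 → match
9 → match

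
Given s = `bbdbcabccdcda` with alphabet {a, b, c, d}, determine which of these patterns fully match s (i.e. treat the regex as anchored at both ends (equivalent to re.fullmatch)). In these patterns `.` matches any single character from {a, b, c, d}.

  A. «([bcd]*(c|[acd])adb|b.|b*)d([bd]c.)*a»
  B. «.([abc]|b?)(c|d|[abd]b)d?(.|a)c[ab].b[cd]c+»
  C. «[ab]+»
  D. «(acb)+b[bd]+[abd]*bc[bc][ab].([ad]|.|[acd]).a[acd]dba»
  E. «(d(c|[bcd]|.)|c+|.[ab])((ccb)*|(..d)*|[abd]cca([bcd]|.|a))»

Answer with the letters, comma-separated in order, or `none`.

A

A → match
B → no match — must end with `c`
C → no match
D → no match — must start with `acb`
E → no match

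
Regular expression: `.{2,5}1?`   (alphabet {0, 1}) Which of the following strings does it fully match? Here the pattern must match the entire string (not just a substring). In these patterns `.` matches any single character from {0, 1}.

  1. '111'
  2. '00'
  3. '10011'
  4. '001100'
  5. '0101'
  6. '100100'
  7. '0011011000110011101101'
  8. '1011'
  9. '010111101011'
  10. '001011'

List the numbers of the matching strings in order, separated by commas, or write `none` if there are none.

1, 2, 3, 5, 8, 10

1 → match
2 → match
3 → match
4 → no match
5 → match
6 → no match
7 → no match
8 → match
9 → no match
10 → match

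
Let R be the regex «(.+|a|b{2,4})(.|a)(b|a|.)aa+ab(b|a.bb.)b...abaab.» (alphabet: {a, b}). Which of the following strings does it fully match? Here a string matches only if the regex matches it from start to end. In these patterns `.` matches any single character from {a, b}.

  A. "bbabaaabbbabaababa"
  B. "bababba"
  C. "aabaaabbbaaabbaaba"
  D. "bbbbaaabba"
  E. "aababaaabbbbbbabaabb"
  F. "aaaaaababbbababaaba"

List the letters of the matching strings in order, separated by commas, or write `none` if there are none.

A → no match
B. "bababba" → no match
C → no match
D. "bbbbaaabba" → no match
E → match
F → no match

E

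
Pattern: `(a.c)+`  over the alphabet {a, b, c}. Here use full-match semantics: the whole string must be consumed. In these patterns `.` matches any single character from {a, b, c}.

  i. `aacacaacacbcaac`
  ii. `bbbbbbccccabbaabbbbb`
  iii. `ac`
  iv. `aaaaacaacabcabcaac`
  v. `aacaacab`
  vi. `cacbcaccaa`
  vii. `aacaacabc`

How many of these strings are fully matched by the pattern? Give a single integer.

i → no match
ii → no match — must start with `a`
iii → no match
iv → no match
v → no match — must end with `c`
vi → no match — must start with `a`
vii → match
Total matched: 1

1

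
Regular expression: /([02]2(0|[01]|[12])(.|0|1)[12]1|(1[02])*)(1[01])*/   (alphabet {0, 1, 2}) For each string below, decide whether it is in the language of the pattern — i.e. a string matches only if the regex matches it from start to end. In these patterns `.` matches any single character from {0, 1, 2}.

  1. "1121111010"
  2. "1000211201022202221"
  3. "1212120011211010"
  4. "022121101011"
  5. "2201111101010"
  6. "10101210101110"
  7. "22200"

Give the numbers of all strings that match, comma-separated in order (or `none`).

4, 6

1 → no match
2 → no match
3 → no match
4 → match
5 → no match
6 → match
7 → no match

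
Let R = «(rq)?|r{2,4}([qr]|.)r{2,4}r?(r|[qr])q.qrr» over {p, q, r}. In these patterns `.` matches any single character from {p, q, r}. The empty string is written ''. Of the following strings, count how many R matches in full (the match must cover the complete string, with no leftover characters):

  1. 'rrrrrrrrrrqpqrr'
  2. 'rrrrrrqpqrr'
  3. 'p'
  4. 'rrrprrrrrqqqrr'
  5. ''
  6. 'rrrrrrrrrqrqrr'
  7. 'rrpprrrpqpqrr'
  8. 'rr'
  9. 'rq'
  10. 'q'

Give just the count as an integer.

6

1 → match
2 → match
3 → no match
4 → match
5 → match
6 → match
7 → no match
8 → no match
9 → match
10 → no match
Total matched: 6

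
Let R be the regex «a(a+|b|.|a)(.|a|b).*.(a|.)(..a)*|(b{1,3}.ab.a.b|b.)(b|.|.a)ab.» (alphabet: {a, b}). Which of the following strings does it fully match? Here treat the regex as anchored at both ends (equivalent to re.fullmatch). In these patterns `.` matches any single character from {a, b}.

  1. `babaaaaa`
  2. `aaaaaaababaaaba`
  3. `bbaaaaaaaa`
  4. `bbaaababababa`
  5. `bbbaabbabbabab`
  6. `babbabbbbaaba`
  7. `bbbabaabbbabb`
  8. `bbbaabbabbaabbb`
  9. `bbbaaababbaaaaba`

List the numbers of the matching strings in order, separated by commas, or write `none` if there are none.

1 → no match
2 → match
3 → no match
4 → no match
5 → no match
6 → no match
7 → match
8 → no match
9 → no match

2, 7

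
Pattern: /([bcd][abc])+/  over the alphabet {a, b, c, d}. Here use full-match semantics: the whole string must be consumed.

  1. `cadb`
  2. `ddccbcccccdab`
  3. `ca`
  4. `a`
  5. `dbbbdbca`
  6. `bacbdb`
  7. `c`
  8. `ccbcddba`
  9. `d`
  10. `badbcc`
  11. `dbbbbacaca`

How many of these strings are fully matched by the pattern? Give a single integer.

6

1. `cadb` → match
2 → no match
3. `ca` → match
4. `a` → no match
5. `dbbbdbca` → match
6. `bacbdb` → match
7. `c` → no match
8. `ccbcddba` → no match
9. `d` → no match
10. `badbcc` → match
11. `dbbbbacaca` → match
Total matched: 6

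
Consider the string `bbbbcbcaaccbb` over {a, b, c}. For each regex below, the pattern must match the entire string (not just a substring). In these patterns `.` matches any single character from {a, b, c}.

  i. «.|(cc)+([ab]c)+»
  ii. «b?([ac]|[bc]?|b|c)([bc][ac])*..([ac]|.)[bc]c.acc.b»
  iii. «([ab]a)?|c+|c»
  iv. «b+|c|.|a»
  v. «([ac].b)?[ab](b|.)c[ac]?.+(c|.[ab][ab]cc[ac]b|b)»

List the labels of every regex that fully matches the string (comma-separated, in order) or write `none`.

ii

i → no match
ii → match
iii → no match
iv → no match
v → no match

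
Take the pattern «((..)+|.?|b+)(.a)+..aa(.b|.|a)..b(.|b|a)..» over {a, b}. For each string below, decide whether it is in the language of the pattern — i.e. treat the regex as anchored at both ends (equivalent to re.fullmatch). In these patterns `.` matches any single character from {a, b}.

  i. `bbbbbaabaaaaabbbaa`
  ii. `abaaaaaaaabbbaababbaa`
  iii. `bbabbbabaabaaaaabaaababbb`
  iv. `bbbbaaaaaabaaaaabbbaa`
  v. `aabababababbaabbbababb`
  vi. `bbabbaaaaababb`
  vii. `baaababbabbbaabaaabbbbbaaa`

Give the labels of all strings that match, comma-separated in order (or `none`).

i → match
ii → no match
iii → no match
iv → match
v → match
vi → match
vii → match

i, iv, v, vi, vii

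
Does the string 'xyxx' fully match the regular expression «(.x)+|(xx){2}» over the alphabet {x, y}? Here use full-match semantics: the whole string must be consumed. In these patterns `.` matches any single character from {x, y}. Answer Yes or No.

No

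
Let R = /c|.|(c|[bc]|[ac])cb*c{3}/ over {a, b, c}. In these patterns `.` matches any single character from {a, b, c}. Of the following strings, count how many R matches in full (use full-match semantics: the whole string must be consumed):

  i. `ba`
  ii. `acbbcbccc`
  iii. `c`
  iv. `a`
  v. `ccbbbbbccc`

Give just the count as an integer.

i → no match
ii → no match
iii → match
iv → match
v → match
Total matched: 3

3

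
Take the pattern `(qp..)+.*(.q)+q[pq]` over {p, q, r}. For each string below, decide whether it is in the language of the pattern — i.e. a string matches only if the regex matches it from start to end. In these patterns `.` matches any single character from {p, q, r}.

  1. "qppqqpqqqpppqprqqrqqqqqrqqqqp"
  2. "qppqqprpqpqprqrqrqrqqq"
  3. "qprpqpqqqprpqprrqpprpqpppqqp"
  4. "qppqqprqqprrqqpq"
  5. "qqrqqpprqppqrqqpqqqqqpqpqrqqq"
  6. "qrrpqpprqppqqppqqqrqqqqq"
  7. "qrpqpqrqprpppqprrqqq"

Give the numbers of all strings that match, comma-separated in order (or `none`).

1 → match
2 → match
3 → match
4 → no match
5 → no match — must start with "qp"
6 → no match — must start with "qp"
7 → no match — must start with "qp"

1, 2, 3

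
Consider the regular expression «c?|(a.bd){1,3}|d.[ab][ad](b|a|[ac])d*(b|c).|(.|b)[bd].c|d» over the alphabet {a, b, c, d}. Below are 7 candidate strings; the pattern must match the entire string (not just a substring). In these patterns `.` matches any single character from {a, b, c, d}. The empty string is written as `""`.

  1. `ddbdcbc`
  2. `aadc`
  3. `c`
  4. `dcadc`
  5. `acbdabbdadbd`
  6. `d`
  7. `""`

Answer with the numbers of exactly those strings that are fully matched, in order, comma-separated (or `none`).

1, 3, 5, 6, 7

1 → match
2 → no match
3 → match
4 → no match
5 → match
6 → match
7 → match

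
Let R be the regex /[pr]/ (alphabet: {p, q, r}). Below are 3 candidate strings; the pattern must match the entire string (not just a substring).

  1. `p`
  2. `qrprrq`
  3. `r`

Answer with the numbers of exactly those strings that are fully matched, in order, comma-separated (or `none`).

1, 3

1 → match
2 → no match
3 → match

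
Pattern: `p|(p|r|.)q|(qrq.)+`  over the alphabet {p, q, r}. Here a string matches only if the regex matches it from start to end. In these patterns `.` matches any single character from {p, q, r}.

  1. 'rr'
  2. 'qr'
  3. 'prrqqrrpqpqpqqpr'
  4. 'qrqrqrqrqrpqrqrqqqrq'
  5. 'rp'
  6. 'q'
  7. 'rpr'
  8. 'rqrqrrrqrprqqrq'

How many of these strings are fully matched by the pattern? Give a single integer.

1 → no match
2 → no match
3 → no match
4 → no match
5 → no match
6 → no match
7 → no match
8 → no match
Total matched: 0

0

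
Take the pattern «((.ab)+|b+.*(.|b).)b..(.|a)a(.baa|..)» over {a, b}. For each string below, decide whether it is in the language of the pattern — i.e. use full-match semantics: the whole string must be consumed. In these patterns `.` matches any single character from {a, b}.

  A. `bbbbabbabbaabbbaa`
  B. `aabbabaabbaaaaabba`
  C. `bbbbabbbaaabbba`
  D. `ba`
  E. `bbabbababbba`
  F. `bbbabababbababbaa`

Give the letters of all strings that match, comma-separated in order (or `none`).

F

A → no match
B → no match
C → no match
D. `ba` → no match
E. `bbabbababbba` → no match
F → match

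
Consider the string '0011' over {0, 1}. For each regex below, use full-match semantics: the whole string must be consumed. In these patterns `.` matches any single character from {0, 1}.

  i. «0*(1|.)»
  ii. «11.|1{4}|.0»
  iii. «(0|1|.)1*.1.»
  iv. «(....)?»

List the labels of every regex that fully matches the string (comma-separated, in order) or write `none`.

i → no match
ii → no match
iii → match
iv → match

iii, iv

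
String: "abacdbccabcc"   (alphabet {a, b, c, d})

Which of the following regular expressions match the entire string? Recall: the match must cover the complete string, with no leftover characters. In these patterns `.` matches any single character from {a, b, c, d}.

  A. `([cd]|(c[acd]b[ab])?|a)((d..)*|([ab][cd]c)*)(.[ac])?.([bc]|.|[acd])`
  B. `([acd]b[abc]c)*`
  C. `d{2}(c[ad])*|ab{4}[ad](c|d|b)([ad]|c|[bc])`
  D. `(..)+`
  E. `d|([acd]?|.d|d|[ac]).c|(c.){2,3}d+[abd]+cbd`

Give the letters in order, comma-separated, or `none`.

B, D

A → no match
B → match
C → no match
D → match
E → no match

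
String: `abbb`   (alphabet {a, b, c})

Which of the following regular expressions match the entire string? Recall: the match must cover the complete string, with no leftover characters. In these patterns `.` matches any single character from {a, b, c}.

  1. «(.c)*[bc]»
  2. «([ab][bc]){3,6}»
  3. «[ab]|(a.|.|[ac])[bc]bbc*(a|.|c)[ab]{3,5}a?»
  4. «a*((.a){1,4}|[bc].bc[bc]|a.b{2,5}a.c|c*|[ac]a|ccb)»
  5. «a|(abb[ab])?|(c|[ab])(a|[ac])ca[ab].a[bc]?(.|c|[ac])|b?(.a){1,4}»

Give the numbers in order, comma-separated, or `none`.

5

1 → no match
2 → no match
3 → no match
4 → no match
5 → match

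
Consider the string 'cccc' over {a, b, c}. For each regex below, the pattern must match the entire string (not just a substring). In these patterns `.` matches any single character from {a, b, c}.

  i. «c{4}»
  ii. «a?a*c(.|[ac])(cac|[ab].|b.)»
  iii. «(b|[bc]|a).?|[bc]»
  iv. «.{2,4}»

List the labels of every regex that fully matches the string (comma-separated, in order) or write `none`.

i → match
ii → no match
iii → no match
iv → match

i, iv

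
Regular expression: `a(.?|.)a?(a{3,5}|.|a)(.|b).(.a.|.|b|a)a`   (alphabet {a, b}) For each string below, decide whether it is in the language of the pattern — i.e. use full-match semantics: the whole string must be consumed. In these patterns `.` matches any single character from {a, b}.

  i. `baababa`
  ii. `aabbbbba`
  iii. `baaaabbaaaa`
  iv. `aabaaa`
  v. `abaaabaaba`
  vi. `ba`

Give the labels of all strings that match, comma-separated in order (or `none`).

i → no match — must start with `a`
ii → no match
iii → no match — must start with `a`
iv → match
v → match
vi → no match — must start with `a`

iv, v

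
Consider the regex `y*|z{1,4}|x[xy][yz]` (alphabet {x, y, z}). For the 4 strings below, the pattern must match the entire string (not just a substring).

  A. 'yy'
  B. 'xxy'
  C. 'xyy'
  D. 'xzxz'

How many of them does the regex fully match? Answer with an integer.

3

A → match
B → match
C → match
D → no match
Total matched: 3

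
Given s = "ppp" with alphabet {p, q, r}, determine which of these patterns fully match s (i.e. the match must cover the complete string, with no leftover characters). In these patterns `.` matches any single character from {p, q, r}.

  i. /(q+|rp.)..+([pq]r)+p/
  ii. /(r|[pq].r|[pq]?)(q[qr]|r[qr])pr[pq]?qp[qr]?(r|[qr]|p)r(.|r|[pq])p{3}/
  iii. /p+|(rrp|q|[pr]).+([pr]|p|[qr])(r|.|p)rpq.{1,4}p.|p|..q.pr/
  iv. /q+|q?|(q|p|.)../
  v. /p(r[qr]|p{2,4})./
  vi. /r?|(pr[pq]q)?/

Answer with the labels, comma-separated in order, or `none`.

i → no match — must end with "rp"
ii → no match
iii → match
iv → match
v → no match
vi → no match

iii, iv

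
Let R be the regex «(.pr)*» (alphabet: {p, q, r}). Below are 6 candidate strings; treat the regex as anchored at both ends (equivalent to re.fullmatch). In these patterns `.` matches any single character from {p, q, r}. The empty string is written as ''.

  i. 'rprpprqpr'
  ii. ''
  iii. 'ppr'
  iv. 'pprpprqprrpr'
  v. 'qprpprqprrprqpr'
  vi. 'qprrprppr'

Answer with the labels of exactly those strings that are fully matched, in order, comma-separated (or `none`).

i → match
ii → match
iii → match
iv → match
v → match
vi → match

i, ii, iii, iv, v, vi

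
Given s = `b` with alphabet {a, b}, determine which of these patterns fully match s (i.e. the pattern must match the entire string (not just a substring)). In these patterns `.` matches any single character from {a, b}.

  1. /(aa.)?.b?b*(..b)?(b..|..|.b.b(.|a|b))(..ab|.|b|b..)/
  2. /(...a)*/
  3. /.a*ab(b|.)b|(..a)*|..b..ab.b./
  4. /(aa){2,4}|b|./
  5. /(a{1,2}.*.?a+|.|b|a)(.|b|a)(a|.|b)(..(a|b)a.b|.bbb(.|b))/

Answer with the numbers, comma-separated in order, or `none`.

1 → no match
2 → no match
3 → no match
4 → match
5 → no match

4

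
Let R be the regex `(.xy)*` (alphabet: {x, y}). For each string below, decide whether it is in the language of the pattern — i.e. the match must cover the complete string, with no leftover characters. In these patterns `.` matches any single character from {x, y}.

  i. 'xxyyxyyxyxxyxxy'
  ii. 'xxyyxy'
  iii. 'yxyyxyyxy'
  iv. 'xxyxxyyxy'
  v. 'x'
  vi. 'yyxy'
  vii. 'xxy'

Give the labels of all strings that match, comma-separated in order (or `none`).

i → match
ii. 'xxyyxy' → match
iii. 'yxyyxyyxy' → match
iv. 'xxyxxyyxy' → match
v. 'x' → no match
vi. 'yyxy' → no match
vii. 'xxy' → match

i, ii, iii, iv, vii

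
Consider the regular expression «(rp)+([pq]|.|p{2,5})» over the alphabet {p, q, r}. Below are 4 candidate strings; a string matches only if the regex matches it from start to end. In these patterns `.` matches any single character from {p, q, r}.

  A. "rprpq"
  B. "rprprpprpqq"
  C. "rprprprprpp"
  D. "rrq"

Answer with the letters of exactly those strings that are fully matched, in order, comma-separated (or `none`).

A → match
B → no match
C → match
D → no match — must start with "rp"

A, C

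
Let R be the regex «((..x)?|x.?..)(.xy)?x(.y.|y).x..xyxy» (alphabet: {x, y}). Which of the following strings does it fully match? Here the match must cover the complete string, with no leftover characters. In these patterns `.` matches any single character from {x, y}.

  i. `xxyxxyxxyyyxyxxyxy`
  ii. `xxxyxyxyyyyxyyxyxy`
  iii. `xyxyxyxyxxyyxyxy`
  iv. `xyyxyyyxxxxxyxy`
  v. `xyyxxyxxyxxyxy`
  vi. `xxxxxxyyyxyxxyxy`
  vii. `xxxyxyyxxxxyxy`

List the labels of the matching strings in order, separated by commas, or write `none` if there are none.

i → match
ii → match
iii → match
iv → match
v → match
vi → match
vii → match

i, ii, iii, iv, v, vi, vii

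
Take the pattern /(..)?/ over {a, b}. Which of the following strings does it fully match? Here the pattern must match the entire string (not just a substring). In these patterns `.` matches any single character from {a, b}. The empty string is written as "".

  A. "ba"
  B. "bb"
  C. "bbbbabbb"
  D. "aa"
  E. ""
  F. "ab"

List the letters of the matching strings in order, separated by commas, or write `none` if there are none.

A, B, D, E, F

A → match
B → match
C → no match
D → match
E → match
F → match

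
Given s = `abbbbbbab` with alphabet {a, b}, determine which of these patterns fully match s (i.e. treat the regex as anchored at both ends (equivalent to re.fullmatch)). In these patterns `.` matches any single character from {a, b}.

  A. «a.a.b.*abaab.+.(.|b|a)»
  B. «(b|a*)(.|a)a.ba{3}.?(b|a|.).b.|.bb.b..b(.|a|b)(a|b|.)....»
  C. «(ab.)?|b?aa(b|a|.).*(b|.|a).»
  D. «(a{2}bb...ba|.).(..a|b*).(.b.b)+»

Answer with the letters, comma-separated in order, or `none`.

D

A → no match
B → no match
C → no match
D → match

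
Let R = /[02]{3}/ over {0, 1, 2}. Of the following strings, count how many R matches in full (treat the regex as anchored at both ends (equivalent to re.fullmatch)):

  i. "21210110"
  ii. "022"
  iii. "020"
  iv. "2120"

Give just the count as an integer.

i → no match
ii → match
iii → match
iv → no match
Total matched: 2

2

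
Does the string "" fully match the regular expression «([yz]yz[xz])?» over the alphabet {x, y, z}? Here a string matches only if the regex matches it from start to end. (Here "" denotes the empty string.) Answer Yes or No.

Yes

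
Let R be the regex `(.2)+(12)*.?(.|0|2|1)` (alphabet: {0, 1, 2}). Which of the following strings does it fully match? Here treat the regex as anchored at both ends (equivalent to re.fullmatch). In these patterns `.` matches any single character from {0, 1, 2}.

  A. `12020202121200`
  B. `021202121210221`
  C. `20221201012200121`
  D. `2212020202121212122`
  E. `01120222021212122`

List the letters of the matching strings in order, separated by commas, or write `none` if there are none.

A → match
B → no match
C → no match
D → match
E → no match

A, D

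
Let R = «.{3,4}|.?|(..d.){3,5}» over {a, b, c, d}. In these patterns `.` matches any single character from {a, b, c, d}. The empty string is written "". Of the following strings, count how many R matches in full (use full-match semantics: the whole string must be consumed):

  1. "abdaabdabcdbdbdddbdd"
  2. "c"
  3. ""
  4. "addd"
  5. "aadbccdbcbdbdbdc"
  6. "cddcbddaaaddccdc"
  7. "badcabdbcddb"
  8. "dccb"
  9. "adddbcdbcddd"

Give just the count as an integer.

1 → match
2. "c" → match
3. "" → match
4. "addd" → match
5 → match
6 → match
7. "badcabdbcddb" → match
8. "dccb" → match
9. "adddbcdbcddd" → match
Total matched: 9

9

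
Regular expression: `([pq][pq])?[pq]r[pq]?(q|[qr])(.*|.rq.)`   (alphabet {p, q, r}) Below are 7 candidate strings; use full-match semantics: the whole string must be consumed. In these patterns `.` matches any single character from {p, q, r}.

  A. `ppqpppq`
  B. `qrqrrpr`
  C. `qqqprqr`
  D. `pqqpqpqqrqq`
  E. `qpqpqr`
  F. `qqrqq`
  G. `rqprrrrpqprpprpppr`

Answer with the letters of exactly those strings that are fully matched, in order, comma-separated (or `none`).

B

A → no match
B → match
C → no match
D → no match
E → no match
F → no match
G → no match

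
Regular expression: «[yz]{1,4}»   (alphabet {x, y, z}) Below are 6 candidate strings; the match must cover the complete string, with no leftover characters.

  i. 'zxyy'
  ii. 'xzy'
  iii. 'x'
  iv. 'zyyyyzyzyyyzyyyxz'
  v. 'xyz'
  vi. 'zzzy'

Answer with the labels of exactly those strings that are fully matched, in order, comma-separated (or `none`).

vi

i → no match
ii → no match
iii → no match
iv → no match
v → no match
vi → match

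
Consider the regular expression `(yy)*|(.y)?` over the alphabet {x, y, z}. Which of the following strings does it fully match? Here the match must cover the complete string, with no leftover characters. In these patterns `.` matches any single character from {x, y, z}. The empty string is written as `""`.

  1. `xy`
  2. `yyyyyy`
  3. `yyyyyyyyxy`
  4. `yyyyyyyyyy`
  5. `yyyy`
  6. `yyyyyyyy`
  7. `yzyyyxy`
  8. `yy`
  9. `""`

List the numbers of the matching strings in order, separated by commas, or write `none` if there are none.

1, 2, 4, 5, 6, 8, 9

1 → match
2 → match
3 → no match
4 → match
5 → match
6 → match
7 → no match
8 → match
9 → match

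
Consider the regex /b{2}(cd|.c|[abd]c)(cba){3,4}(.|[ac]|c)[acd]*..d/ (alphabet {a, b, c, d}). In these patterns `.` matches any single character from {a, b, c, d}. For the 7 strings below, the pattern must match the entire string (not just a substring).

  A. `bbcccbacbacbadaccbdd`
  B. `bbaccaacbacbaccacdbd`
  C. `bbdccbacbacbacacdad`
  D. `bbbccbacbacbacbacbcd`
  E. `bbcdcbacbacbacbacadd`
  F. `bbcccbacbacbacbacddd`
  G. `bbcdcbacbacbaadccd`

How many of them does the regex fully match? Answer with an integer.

6

A → match
B → no match
C → match
D → match
E → match
F → match
G → match
Total matched: 6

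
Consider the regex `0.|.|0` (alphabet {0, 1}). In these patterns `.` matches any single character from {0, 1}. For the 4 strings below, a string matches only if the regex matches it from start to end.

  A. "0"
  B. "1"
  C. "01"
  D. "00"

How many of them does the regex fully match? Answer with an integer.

4

A. "0" → match
B. "1" → match
C. "01" → match
D. "00" → match
Total matched: 4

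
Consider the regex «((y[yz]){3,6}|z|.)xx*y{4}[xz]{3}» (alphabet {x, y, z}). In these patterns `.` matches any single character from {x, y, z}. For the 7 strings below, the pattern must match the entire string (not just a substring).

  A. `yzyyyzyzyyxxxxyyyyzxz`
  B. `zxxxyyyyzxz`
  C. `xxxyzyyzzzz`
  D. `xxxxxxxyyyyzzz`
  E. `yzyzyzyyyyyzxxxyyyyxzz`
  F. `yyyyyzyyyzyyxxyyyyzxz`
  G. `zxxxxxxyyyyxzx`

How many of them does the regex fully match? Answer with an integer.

A → match
B. `zxxxyyyyzxz` → match
C. `xxxyzyyzzzz` → no match
D → match
E → match
F → match
G → match
Total matched: 6

6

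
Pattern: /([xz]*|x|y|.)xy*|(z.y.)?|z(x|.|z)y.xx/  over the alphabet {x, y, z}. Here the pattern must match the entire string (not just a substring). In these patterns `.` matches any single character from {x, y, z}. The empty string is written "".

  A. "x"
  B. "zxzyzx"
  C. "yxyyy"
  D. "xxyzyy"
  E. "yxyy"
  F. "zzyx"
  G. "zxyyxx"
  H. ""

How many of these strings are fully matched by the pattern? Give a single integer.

6

A → match
B → no match
C → match
D → no match
E → match
F → match
G → match
H → match
Total matched: 6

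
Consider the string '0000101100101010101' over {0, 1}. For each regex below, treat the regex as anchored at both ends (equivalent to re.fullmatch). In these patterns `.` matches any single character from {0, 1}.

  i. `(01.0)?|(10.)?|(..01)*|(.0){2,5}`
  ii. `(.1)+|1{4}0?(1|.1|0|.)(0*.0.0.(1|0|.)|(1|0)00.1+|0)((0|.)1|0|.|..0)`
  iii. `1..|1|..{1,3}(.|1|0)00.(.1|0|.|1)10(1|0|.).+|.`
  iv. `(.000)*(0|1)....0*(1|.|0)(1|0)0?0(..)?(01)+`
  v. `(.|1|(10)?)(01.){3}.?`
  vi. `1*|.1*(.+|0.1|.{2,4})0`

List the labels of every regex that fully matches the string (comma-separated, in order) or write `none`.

iv

i → no match
ii → no match
iii → no match
iv → match
v → no match
vi → no match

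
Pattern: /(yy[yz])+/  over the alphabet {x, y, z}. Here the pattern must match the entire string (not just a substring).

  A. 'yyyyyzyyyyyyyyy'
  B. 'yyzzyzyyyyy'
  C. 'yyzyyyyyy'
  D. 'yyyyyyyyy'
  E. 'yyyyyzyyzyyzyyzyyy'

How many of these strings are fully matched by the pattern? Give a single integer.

4

A → match
B → no match
C → match
D → match
E → match
Total matched: 4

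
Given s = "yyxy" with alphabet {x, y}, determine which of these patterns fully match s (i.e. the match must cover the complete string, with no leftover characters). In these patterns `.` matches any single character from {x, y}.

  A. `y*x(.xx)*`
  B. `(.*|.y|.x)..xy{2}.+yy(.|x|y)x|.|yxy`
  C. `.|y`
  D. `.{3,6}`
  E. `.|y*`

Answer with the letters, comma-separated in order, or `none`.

A → no match
B → no match
C → no match
D → match
E → no match

D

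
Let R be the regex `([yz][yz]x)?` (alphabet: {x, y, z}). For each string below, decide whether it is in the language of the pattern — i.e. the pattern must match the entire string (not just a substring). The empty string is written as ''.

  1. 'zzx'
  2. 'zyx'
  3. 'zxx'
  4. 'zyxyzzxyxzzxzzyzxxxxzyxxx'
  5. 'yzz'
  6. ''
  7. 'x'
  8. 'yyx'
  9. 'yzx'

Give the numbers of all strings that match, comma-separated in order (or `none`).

1, 2, 6, 8, 9

1 → match
2 → match
3 → no match
4 → no match
5 → no match
6 → match
7 → no match
8 → match
9 → match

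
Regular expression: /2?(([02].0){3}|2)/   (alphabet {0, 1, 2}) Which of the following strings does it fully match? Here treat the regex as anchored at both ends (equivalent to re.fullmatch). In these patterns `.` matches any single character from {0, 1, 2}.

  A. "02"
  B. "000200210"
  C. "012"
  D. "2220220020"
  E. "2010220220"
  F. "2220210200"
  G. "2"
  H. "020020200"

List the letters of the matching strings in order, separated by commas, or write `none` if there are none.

A. "02" → no match
B. "000200210" → match
C. "012" → no match
D. "2220220020" → match
E. "2010220220" → match
F. "2220210200" → match
G. "2" → match
H. "020020200" → match

B, D, E, F, G, H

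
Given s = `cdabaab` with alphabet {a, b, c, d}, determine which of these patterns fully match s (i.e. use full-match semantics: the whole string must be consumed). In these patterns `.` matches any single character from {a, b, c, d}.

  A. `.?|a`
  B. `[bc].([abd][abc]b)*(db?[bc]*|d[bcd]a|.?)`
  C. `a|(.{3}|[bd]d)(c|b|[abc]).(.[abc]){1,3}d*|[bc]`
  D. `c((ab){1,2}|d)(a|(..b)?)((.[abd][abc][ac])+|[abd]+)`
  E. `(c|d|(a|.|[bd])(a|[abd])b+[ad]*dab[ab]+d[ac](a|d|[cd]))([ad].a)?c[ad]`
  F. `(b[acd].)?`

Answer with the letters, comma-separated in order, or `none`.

C, D

A → no match
B → no match
C → match
D → match
E → no match
F → no match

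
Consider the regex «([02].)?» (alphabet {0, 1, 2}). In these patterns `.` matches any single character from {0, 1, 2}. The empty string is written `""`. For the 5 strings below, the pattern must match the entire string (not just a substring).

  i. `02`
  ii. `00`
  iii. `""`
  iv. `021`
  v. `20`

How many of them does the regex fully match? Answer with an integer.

4

i → match
ii → match
iii → match
iv → no match
v → match
Total matched: 4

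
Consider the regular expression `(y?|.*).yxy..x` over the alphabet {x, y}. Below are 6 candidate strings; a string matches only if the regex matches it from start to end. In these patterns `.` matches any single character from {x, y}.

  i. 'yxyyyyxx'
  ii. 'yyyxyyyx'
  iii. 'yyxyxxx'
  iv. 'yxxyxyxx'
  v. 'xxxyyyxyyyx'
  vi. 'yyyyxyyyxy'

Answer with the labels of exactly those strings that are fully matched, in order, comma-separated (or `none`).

i. 'yxyyyyxx' → no match
ii. 'yyyxyyyx' → match
iii. 'yyxyxxx' → match
iv. 'yxxyxyxx' → no match
v. 'xxxyyyxyyyx' → match
vi. 'yyyyxyyyxy' → no match — must end with 'x'

ii, iii, v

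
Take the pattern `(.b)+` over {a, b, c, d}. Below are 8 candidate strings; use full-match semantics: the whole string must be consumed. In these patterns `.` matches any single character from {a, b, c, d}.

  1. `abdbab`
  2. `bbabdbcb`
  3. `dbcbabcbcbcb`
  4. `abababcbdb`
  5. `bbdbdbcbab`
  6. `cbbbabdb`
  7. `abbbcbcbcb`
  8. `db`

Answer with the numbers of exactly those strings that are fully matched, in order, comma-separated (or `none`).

1, 2, 3, 4, 5, 6, 7, 8

1 → match
2 → match
3 → match
4 → match
5 → match
6 → match
7 → match
8 → match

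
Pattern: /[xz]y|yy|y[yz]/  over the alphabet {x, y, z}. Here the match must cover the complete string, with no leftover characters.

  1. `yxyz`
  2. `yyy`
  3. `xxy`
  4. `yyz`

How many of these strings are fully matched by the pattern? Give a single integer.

0

1. `yxyz` → no match
2. `yyy` → no match
3. `xxy` → no match
4. `yyz` → no match
Total matched: 0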